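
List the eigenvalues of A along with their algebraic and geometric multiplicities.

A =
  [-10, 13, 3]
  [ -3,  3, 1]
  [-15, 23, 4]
λ = -1: alg = 3, geom = 1

Step 1 — factor the characteristic polynomial to read off the algebraic multiplicities:
  χ_A(x) = (x + 1)^3

Step 2 — compute geometric multiplicities via the rank-nullity identity g(λ) = n − rank(A − λI):
  rank(A − (-1)·I) = 2, so dim ker(A − (-1)·I) = n − 2 = 1

Summary:
  λ = -1: algebraic multiplicity = 3, geometric multiplicity = 1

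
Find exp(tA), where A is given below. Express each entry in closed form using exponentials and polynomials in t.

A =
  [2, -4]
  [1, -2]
e^{tA} =
  [2*t + 1, -4*t]
  [t, 1 - 2*t]

Strategy: write A = P · J · P⁻¹ where J is a Jordan canonical form, so e^{tA} = P · e^{tJ} · P⁻¹, and e^{tJ} can be computed block-by-block.

A has Jordan form
J =
  [0, 1]
  [0, 0]
(up to reordering of blocks).

Per-block formulas:
  For a 2×2 Jordan block J_2(0): exp(t · J_2(0)) = e^(0t)·(I + t·N), where N is the 2×2 nilpotent shift.

After assembling e^{tJ} and conjugating by P, we get:

e^{tA} =
  [2*t + 1, -4*t]
  [t, 1 - 2*t]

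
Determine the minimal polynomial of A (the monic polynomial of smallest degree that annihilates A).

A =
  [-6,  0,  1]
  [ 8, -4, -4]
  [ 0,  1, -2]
x^3 + 12*x^2 + 48*x + 64

The characteristic polynomial is χ_A(x) = (x + 4)^3, so the eigenvalues are known. The minimal polynomial is
  m_A(x) = Π_λ (x − λ)^{k_λ}
where k_λ is the size of the *largest* Jordan block for λ (equivalently, the smallest k with (A − λI)^k v = 0 for every generalised eigenvector v of λ).

  λ = -4: largest Jordan block has size 3, contributing (x + 4)^3

So m_A(x) = (x + 4)^3 = x^3 + 12*x^2 + 48*x + 64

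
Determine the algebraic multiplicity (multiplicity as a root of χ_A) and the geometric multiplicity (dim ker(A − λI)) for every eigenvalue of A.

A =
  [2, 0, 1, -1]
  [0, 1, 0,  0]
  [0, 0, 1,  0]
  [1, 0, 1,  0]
λ = 1: alg = 4, geom = 3

Step 1 — factor the characteristic polynomial to read off the algebraic multiplicities:
  χ_A(x) = (x - 1)^4

Step 2 — compute geometric multiplicities via the rank-nullity identity g(λ) = n − rank(A − λI):
  rank(A − (1)·I) = 1, so dim ker(A − (1)·I) = n − 1 = 3

Summary:
  λ = 1: algebraic multiplicity = 4, geometric multiplicity = 3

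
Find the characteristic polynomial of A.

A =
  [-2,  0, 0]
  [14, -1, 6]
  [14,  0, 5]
x^3 - 2*x^2 - 13*x - 10

Expanding det(x·I − A) (e.g. by cofactor expansion or by noting that A is similar to its Jordan form J, which has the same characteristic polynomial as A) gives
  χ_A(x) = x^3 - 2*x^2 - 13*x - 10
which factors as (x - 5)*(x + 1)*(x + 2). The eigenvalues (with algebraic multiplicities) are λ = -2 with multiplicity 1, λ = -1 with multiplicity 1, λ = 5 with multiplicity 1.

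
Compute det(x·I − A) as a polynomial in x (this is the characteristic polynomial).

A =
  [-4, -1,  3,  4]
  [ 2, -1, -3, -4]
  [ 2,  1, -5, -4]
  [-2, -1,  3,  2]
x^4 + 8*x^3 + 24*x^2 + 32*x + 16

Expanding det(x·I − A) (e.g. by cofactor expansion or by noting that A is similar to its Jordan form J, which has the same characteristic polynomial as A) gives
  χ_A(x) = x^4 + 8*x^3 + 24*x^2 + 32*x + 16
which factors as (x + 2)^4. The eigenvalues (with algebraic multiplicities) are λ = -2 with multiplicity 4.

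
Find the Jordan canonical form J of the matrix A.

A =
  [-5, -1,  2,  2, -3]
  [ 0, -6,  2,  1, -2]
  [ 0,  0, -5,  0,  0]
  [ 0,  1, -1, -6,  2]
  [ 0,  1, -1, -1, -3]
J_3(-5) ⊕ J_2(-5)

The characteristic polynomial is
  det(x·I − A) = x^5 + 25*x^4 + 250*x^3 + 1250*x^2 + 3125*x + 3125 = (x + 5)^5

Eigenvalues and multiplicities (the geometric multiplicity of λ is n − rank(A − λI), which equals the number of Jordan blocks for λ):
  λ = -5: algebraic multiplicity = 5, geometric multiplicity = 2

Determining the block sizes for each eigenvalue:
  λ = -5: with am = 5 and gm = 2, the partition is not yet determined (e.g. several partitions of 5 into 2 parts exist). Let N = A − (-5)·I. Computing rank(N^1) = 3, rank(N^2) = 1, rank(N^3) = 0; the number of blocks of size ≥ j is rank(N^{j−1}) − rank(N^j), giving [2, 2, 1]. So we have 1 block(s) of size 3, 1 block(s) of size 2 → block sizes [3, 2]

Assembling the blocks gives a Jordan form
J =
  [-5,  1,  0,  0,  0]
  [ 0, -5,  1,  0,  0]
  [ 0,  0, -5,  0,  0]
  [ 0,  0,  0, -5,  1]
  [ 0,  0,  0,  0, -5]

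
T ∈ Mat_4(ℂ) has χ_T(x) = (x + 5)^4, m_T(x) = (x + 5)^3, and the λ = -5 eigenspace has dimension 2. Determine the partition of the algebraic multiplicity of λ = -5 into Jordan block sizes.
Block sizes for λ = -5: [3, 1]

Step 1 — from the characteristic polynomial, algebraic multiplicity of λ = -5 is 4. From dim ker(T − (-5)·I) = 2, there are exactly 2 Jordan blocks for λ = -5.
Step 2 — from the minimal polynomial, the factor (x + 5)^3 tells us the largest block for λ = -5 has size 3.
Step 3 — with total size 4, 2 blocks, and largest block 3, the block sizes (in nonincreasing order) are [3, 1].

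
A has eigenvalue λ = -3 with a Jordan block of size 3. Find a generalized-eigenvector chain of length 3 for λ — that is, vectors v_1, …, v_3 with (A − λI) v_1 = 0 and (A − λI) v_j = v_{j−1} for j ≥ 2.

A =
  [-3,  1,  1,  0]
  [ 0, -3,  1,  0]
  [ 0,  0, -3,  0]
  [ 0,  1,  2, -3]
A Jordan chain for λ = -3 of length 3:
v_1 = (1, 0, 0, 1)ᵀ
v_2 = (1, 1, 0, 2)ᵀ
v_3 = (0, 0, 1, 0)ᵀ

Let N = A − (-3)·I. We want v_3 with N^3 v_3 = 0 but N^2 v_3 ≠ 0; then v_{j-1} := N · v_j for j = 3, …, 2.

Pick v_3 = (0, 0, 1, 0)ᵀ.
Then v_2 = N · v_3 = (1, 1, 0, 2)ᵀ.
Then v_1 = N · v_2 = (1, 0, 0, 1)ᵀ.

Sanity check: (A − (-3)·I) v_1 = (0, 0, 0, 0)ᵀ = 0. ✓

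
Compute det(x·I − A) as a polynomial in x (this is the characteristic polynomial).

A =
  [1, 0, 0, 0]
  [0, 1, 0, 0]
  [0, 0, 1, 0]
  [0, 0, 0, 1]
x^4 - 4*x^3 + 6*x^2 - 4*x + 1

Expanding det(x·I − A) (e.g. by cofactor expansion or by noting that A is similar to its Jordan form J, which has the same characteristic polynomial as A) gives
  χ_A(x) = x^4 - 4*x^3 + 6*x^2 - 4*x + 1
which factors as (x - 1)^4. The eigenvalues (with algebraic multiplicities) are λ = 1 with multiplicity 4.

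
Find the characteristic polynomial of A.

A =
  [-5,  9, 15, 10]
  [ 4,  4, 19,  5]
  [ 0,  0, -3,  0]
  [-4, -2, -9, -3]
x^4 + 7*x^3 + 9*x^2 - 27*x - 54

Expanding det(x·I − A) (e.g. by cofactor expansion or by noting that A is similar to its Jordan form J, which has the same characteristic polynomial as A) gives
  χ_A(x) = x^4 + 7*x^3 + 9*x^2 - 27*x - 54
which factors as (x - 2)*(x + 3)^3. The eigenvalues (with algebraic multiplicities) are λ = -3 with multiplicity 3, λ = 2 with multiplicity 1.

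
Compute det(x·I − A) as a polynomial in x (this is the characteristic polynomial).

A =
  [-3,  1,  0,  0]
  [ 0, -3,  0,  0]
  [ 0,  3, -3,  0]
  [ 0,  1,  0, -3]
x^4 + 12*x^3 + 54*x^2 + 108*x + 81

Expanding det(x·I − A) (e.g. by cofactor expansion or by noting that A is similar to its Jordan form J, which has the same characteristic polynomial as A) gives
  χ_A(x) = x^4 + 12*x^3 + 54*x^2 + 108*x + 81
which factors as (x + 3)^4. The eigenvalues (with algebraic multiplicities) are λ = -3 with multiplicity 4.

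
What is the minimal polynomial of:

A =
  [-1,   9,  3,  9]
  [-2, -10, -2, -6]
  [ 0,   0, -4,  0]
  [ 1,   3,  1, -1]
x^2 + 8*x + 16

The characteristic polynomial is χ_A(x) = (x + 4)^4, so the eigenvalues are known. The minimal polynomial is
  m_A(x) = Π_λ (x − λ)^{k_λ}
where k_λ is the size of the *largest* Jordan block for λ (equivalently, the smallest k with (A − λI)^k v = 0 for every generalised eigenvector v of λ).

  λ = -4: largest Jordan block has size 2, contributing (x + 4)^2

So m_A(x) = (x + 4)^2 = x^2 + 8*x + 16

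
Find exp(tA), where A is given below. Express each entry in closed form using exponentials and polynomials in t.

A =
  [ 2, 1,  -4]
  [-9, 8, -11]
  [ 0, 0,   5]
e^{tA} =
  [-3*t*exp(5*t) + exp(5*t), t*exp(5*t), t^2*exp(5*t)/2 - 4*t*exp(5*t)]
  [-9*t*exp(5*t), 3*t*exp(5*t) + exp(5*t), 3*t^2*exp(5*t)/2 - 11*t*exp(5*t)]
  [0, 0, exp(5*t)]

Strategy: write A = P · J · P⁻¹ where J is a Jordan canonical form, so e^{tA} = P · e^{tJ} · P⁻¹, and e^{tJ} can be computed block-by-block.

A has Jordan form
J =
  [5, 1, 0]
  [0, 5, 1]
  [0, 0, 5]
(up to reordering of blocks).

Per-block formulas:
  For a 3×3 Jordan block J_3(5): exp(t · J_3(5)) = e^(5t)·(I + t·N + (t^2/2)·N^2), where N is the 3×3 nilpotent shift.

After assembling e^{tJ} and conjugating by P, we get:

e^{tA} =
  [-3*t*exp(5*t) + exp(5*t), t*exp(5*t), t^2*exp(5*t)/2 - 4*t*exp(5*t)]
  [-9*t*exp(5*t), 3*t*exp(5*t) + exp(5*t), 3*t^2*exp(5*t)/2 - 11*t*exp(5*t)]
  [0, 0, exp(5*t)]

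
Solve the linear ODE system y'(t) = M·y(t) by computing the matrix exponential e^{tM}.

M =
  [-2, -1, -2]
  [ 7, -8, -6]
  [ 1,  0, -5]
e^{tM} =
  [3*t*exp(-5*t) + exp(-5*t), -t*exp(-5*t), -2*t*exp(-5*t)]
  [-3*t^2*exp(-5*t) + 7*t*exp(-5*t), t^2*exp(-5*t) - 3*t*exp(-5*t) + exp(-5*t), 2*t^2*exp(-5*t) - 6*t*exp(-5*t)]
  [3*t^2*exp(-5*t)/2 + t*exp(-5*t), -t^2*exp(-5*t)/2, -t^2*exp(-5*t) + exp(-5*t)]

Strategy: write M = P · J · P⁻¹ where J is a Jordan canonical form, so e^{tM} = P · e^{tJ} · P⁻¹, and e^{tJ} can be computed block-by-block.

M has Jordan form
J =
  [-5,  1,  0]
  [ 0, -5,  1]
  [ 0,  0, -5]
(up to reordering of blocks).

Per-block formulas:
  For a 3×3 Jordan block J_3(-5): exp(t · J_3(-5)) = e^(-5t)·(I + t·N + (t^2/2)·N^2), where N is the 3×3 nilpotent shift.

After assembling e^{tJ} and conjugating by P, we get:

e^{tM} =
  [3*t*exp(-5*t) + exp(-5*t), -t*exp(-5*t), -2*t*exp(-5*t)]
  [-3*t^2*exp(-5*t) + 7*t*exp(-5*t), t^2*exp(-5*t) - 3*t*exp(-5*t) + exp(-5*t), 2*t^2*exp(-5*t) - 6*t*exp(-5*t)]
  [3*t^2*exp(-5*t)/2 + t*exp(-5*t), -t^2*exp(-5*t)/2, -t^2*exp(-5*t) + exp(-5*t)]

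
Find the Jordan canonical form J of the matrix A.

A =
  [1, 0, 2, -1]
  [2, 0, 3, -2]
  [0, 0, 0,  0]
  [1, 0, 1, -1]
J_3(0) ⊕ J_1(0)

The characteristic polynomial is
  det(x·I − A) = x^4

Eigenvalues and multiplicities (the geometric multiplicity of λ is n − rank(A − λI), which equals the number of Jordan blocks for λ):
  λ = 0: algebraic multiplicity = 4, geometric multiplicity = 2

Determining the block sizes for each eigenvalue:
  λ = 0: with am = 4 and gm = 2, the partition is not yet determined (e.g. several partitions of 4 into 2 parts exist). Let N = A − (0)·I. Computing rank(N^1) = 2, rank(N^2) = 1, rank(N^3) = 0; the number of blocks of size ≥ j is rank(N^{j−1}) − rank(N^j), giving [2, 1, 1]. So we have 1 block(s) of size 3, 1 block(s) of size 1 → block sizes [3, 1]

Assembling the blocks gives a Jordan form
J =
  [0, 1, 0, 0]
  [0, 0, 1, 0]
  [0, 0, 0, 0]
  [0, 0, 0, 0]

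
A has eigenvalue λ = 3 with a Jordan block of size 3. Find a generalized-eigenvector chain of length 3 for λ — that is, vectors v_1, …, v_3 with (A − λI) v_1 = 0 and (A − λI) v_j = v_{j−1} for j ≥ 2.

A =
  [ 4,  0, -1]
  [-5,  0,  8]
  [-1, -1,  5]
A Jordan chain for λ = 3 of length 3:
v_1 = (2, 2, 2)ᵀ
v_2 = (1, -5, -1)ᵀ
v_3 = (1, 0, 0)ᵀ

Let N = A − (3)·I. We want v_3 with N^3 v_3 = 0 but N^2 v_3 ≠ 0; then v_{j-1} := N · v_j for j = 3, …, 2.

Pick v_3 = (1, 0, 0)ᵀ.
Then v_2 = N · v_3 = (1, -5, -1)ᵀ.
Then v_1 = N · v_2 = (2, 2, 2)ᵀ.

Sanity check: (A − (3)·I) v_1 = (0, 0, 0)ᵀ = 0. ✓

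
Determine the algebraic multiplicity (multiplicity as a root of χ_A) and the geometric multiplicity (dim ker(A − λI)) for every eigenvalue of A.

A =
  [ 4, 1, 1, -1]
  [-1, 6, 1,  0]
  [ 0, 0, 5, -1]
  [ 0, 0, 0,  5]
λ = 5: alg = 4, geom = 2

Step 1 — factor the characteristic polynomial to read off the algebraic multiplicities:
  χ_A(x) = (x - 5)^4

Step 2 — compute geometric multiplicities via the rank-nullity identity g(λ) = n − rank(A − λI):
  rank(A − (5)·I) = 2, so dim ker(A − (5)·I) = n − 2 = 2

Summary:
  λ = 5: algebraic multiplicity = 4, geometric multiplicity = 2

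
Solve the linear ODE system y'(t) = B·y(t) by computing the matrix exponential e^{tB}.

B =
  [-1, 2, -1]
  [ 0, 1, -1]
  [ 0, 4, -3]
e^{tB} =
  [exp(-t), 2*t*exp(-t), -t*exp(-t)]
  [0, 2*t*exp(-t) + exp(-t), -t*exp(-t)]
  [0, 4*t*exp(-t), -2*t*exp(-t) + exp(-t)]

Strategy: write B = P · J · P⁻¹ where J is a Jordan canonical form, so e^{tB} = P · e^{tJ} · P⁻¹, and e^{tJ} can be computed block-by-block.

B has Jordan form
J =
  [-1,  1,  0]
  [ 0, -1,  0]
  [ 0,  0, -1]
(up to reordering of blocks).

Per-block formulas:
  For a 2×2 Jordan block J_2(-1): exp(t · J_2(-1)) = e^(-1t)·(I + t·N), where N is the 2×2 nilpotent shift.
  For a 1×1 block at λ = -1: exp(t · [-1]) = [e^(-1t)].

After assembling e^{tJ} and conjugating by P, we get:

e^{tB} =
  [exp(-t), 2*t*exp(-t), -t*exp(-t)]
  [0, 2*t*exp(-t) + exp(-t), -t*exp(-t)]
  [0, 4*t*exp(-t), -2*t*exp(-t) + exp(-t)]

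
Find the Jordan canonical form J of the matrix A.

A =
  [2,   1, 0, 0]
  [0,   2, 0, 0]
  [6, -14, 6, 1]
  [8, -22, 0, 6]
J_2(2) ⊕ J_2(6)

The characteristic polynomial is
  det(x·I − A) = x^4 - 16*x^3 + 88*x^2 - 192*x + 144 = (x - 6)^2*(x - 2)^2

Eigenvalues and multiplicities (the geometric multiplicity of λ is n − rank(A − λI), which equals the number of Jordan blocks for λ):
  λ = 2: algebraic multiplicity = 2, geometric multiplicity = 1
  λ = 6: algebraic multiplicity = 2, geometric multiplicity = 1

Determining the block sizes for each eigenvalue:
  λ = 2: one block (gm = 1), so the single block has size am = 2 → block sizes [2]
  λ = 6: one block (gm = 1), so the single block has size am = 2 → block sizes [2]

Assembling the blocks gives a Jordan form
J =
  [2, 1, 0, 0]
  [0, 2, 0, 0]
  [0, 0, 6, 1]
  [0, 0, 0, 6]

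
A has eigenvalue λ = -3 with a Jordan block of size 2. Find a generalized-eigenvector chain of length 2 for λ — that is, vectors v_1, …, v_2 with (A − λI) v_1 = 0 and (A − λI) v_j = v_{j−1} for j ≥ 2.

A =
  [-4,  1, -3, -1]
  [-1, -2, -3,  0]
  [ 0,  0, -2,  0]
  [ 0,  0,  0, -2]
A Jordan chain for λ = -3 of length 2:
v_1 = (-1, -1, 0, 0)ᵀ
v_2 = (1, 0, 0, 0)ᵀ

Let N = A − (-3)·I. We want v_2 with N^2 v_2 = 0 but N^1 v_2 ≠ 0; then v_{j-1} := N · v_j for j = 2, …, 2.

Pick v_2 = (1, 0, 0, 0)ᵀ.
Then v_1 = N · v_2 = (-1, -1, 0, 0)ᵀ.

Sanity check: (A − (-3)·I) v_1 = (0, 0, 0, 0)ᵀ = 0. ✓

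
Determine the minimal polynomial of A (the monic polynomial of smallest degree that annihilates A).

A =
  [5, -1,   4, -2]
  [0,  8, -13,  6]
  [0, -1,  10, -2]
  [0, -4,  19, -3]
x^3 - 15*x^2 + 75*x - 125

The characteristic polynomial is χ_A(x) = (x - 5)^4, so the eigenvalues are known. The minimal polynomial is
  m_A(x) = Π_λ (x − λ)^{k_λ}
where k_λ is the size of the *largest* Jordan block for λ (equivalently, the smallest k with (A − λI)^k v = 0 for every generalised eigenvector v of λ).

  λ = 5: largest Jordan block has size 3, contributing (x − 5)^3

So m_A(x) = (x - 5)^3 = x^3 - 15*x^2 + 75*x - 125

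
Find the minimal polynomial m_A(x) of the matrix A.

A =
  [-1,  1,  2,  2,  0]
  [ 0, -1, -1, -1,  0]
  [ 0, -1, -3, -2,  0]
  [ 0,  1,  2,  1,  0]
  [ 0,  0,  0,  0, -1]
x^3 + 3*x^2 + 3*x + 1

The characteristic polynomial is χ_A(x) = (x + 1)^5, so the eigenvalues are known. The minimal polynomial is
  m_A(x) = Π_λ (x − λ)^{k_λ}
where k_λ is the size of the *largest* Jordan block for λ (equivalently, the smallest k with (A − λI)^k v = 0 for every generalised eigenvector v of λ).

  λ = -1: largest Jordan block has size 3, contributing (x + 1)^3

So m_A(x) = (x + 1)^3 = x^3 + 3*x^2 + 3*x + 1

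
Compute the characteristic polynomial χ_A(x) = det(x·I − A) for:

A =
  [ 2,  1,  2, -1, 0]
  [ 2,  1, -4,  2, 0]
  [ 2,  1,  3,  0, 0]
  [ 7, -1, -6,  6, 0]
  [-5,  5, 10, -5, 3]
x^5 - 15*x^4 + 90*x^3 - 270*x^2 + 405*x - 243

Expanding det(x·I − A) (e.g. by cofactor expansion or by noting that A is similar to its Jordan form J, which has the same characteristic polynomial as A) gives
  χ_A(x) = x^5 - 15*x^4 + 90*x^3 - 270*x^2 + 405*x - 243
which factors as (x - 3)^5. The eigenvalues (with algebraic multiplicities) are λ = 3 with multiplicity 5.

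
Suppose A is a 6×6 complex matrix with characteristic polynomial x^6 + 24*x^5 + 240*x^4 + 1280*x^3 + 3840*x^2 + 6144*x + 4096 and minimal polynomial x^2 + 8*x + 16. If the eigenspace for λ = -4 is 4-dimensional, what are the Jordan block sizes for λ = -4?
Block sizes for λ = -4: [2, 2, 1, 1]

Step 1 — from the characteristic polynomial, algebraic multiplicity of λ = -4 is 6. From dim ker(A − (-4)·I) = 4, there are exactly 4 Jordan blocks for λ = -4.
Step 2 — from the minimal polynomial, the factor (x + 4)^2 tells us the largest block for λ = -4 has size 2.
Step 3 — with total size 6, 4 blocks, and largest block 2, the block sizes (in nonincreasing order) are [2, 2, 1, 1].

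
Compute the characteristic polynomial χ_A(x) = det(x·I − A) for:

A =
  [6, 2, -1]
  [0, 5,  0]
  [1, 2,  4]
x^3 - 15*x^2 + 75*x - 125

Expanding det(x·I − A) (e.g. by cofactor expansion or by noting that A is similar to its Jordan form J, which has the same characteristic polynomial as A) gives
  χ_A(x) = x^3 - 15*x^2 + 75*x - 125
which factors as (x - 5)^3. The eigenvalues (with algebraic multiplicities) are λ = 5 with multiplicity 3.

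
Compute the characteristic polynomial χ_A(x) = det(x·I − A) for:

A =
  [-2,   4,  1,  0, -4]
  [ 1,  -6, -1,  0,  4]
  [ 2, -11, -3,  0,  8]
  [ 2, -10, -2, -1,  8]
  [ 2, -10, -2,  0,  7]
x^5 + 5*x^4 + 10*x^3 + 10*x^2 + 5*x + 1

Expanding det(x·I − A) (e.g. by cofactor expansion or by noting that A is similar to its Jordan form J, which has the same characteristic polynomial as A) gives
  χ_A(x) = x^5 + 5*x^4 + 10*x^3 + 10*x^2 + 5*x + 1
which factors as (x + 1)^5. The eigenvalues (with algebraic multiplicities) are λ = -1 with multiplicity 5.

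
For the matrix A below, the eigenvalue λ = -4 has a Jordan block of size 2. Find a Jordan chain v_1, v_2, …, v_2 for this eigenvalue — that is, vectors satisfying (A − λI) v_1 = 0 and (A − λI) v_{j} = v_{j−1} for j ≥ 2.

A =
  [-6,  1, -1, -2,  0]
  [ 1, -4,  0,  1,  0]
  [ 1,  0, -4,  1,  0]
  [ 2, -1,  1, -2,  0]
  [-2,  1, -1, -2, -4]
A Jordan chain for λ = -4 of length 2:
v_1 = (-2, 1, 1, 2, -2)ᵀ
v_2 = (1, 0, 0, 0, 0)ᵀ

Let N = A − (-4)·I. We want v_2 with N^2 v_2 = 0 but N^1 v_2 ≠ 0; then v_{j-1} := N · v_j for j = 2, …, 2.

Pick v_2 = (1, 0, 0, 0, 0)ᵀ.
Then v_1 = N · v_2 = (-2, 1, 1, 2, -2)ᵀ.

Sanity check: (A − (-4)·I) v_1 = (0, 0, 0, 0, 0)ᵀ = 0. ✓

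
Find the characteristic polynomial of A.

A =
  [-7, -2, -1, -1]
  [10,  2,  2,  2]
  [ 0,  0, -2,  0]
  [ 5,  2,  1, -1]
x^4 + 8*x^3 + 24*x^2 + 32*x + 16

Expanding det(x·I − A) (e.g. by cofactor expansion or by noting that A is similar to its Jordan form J, which has the same characteristic polynomial as A) gives
  χ_A(x) = x^4 + 8*x^3 + 24*x^2 + 32*x + 16
which factors as (x + 2)^4. The eigenvalues (with algebraic multiplicities) are λ = -2 with multiplicity 4.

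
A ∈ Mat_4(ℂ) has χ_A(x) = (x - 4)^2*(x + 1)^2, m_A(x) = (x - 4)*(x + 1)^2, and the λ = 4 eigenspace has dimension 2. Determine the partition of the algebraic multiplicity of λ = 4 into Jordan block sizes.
Block sizes for λ = 4: [1, 1]

Step 1 — from the characteristic polynomial, algebraic multiplicity of λ = 4 is 2. From dim ker(A − (4)·I) = 2, there are exactly 2 Jordan blocks for λ = 4.
Step 2 — from the minimal polynomial, the factor (x − 4) tells us the largest block for λ = 4 has size 1.
Step 3 — with total size 2, 2 blocks, and largest block 1, the block sizes (in nonincreasing order) are [1, 1].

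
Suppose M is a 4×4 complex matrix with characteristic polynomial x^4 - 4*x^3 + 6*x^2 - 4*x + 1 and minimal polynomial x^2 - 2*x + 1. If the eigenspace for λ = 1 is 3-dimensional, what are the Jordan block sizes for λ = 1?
Block sizes for λ = 1: [2, 1, 1]

Step 1 — from the characteristic polynomial, algebraic multiplicity of λ = 1 is 4. From dim ker(M − (1)·I) = 3, there are exactly 3 Jordan blocks for λ = 1.
Step 2 — from the minimal polynomial, the factor (x − 1)^2 tells us the largest block for λ = 1 has size 2.
Step 3 — with total size 4, 3 blocks, and largest block 2, the block sizes (in nonincreasing order) are [2, 1, 1].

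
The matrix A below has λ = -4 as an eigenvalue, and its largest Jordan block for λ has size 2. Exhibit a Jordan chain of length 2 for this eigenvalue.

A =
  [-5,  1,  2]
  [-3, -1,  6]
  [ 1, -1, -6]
A Jordan chain for λ = -4 of length 2:
v_1 = (-1, -3, 1)ᵀ
v_2 = (1, 0, 0)ᵀ

Let N = A − (-4)·I. We want v_2 with N^2 v_2 = 0 but N^1 v_2 ≠ 0; then v_{j-1} := N · v_j for j = 2, …, 2.

Pick v_2 = (1, 0, 0)ᵀ.
Then v_1 = N · v_2 = (-1, -3, 1)ᵀ.

Sanity check: (A − (-4)·I) v_1 = (0, 0, 0)ᵀ = 0. ✓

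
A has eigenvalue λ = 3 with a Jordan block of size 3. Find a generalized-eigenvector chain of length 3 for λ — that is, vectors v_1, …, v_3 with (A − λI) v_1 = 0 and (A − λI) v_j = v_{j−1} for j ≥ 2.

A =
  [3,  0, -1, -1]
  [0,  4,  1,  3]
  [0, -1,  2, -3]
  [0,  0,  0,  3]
A Jordan chain for λ = 3 of length 3:
v_1 = (1, 0, 0, 0)ᵀ
v_2 = (0, 1, -1, 0)ᵀ
v_3 = (0, 1, 0, 0)ᵀ

Let N = A − (3)·I. We want v_3 with N^3 v_3 = 0 but N^2 v_3 ≠ 0; then v_{j-1} := N · v_j for j = 3, …, 2.

Pick v_3 = (0, 1, 0, 0)ᵀ.
Then v_2 = N · v_3 = (0, 1, -1, 0)ᵀ.
Then v_1 = N · v_2 = (1, 0, 0, 0)ᵀ.

Sanity check: (A − (3)·I) v_1 = (0, 0, 0, 0)ᵀ = 0. ✓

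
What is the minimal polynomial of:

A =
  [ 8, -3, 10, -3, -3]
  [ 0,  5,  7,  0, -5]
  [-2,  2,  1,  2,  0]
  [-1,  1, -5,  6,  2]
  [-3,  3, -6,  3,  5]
x^3 - 15*x^2 + 75*x - 125

The characteristic polynomial is χ_A(x) = (x - 5)^5, so the eigenvalues are known. The minimal polynomial is
  m_A(x) = Π_λ (x − λ)^{k_λ}
where k_λ is the size of the *largest* Jordan block for λ (equivalently, the smallest k with (A − λI)^k v = 0 for every generalised eigenvector v of λ).

  λ = 5: largest Jordan block has size 3, contributing (x − 5)^3

So m_A(x) = (x - 5)^3 = x^3 - 15*x^2 + 75*x - 125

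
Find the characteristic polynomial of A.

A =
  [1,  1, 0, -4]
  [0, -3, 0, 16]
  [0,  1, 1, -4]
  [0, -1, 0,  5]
x^4 - 4*x^3 + 6*x^2 - 4*x + 1

Expanding det(x·I − A) (e.g. by cofactor expansion or by noting that A is similar to its Jordan form J, which has the same characteristic polynomial as A) gives
  χ_A(x) = x^4 - 4*x^3 + 6*x^2 - 4*x + 1
which factors as (x - 1)^4. The eigenvalues (with algebraic multiplicities) are λ = 1 with multiplicity 4.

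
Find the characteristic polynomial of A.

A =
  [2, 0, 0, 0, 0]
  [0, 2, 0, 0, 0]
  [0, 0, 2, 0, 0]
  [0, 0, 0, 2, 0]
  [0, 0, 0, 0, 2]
x^5 - 10*x^4 + 40*x^3 - 80*x^2 + 80*x - 32

Expanding det(x·I − A) (e.g. by cofactor expansion or by noting that A is similar to its Jordan form J, which has the same characteristic polynomial as A) gives
  χ_A(x) = x^5 - 10*x^4 + 40*x^3 - 80*x^2 + 80*x - 32
which factors as (x - 2)^5. The eigenvalues (with algebraic multiplicities) are λ = 2 with multiplicity 5.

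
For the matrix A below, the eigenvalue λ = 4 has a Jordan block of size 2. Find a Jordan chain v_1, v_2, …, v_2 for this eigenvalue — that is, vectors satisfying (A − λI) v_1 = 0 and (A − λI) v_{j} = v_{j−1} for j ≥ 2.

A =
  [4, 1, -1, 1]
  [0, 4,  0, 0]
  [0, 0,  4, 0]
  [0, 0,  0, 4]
A Jordan chain for λ = 4 of length 2:
v_1 = (1, 0, 0, 0)ᵀ
v_2 = (0, 1, 0, 0)ᵀ

Let N = A − (4)·I. We want v_2 with N^2 v_2 = 0 but N^1 v_2 ≠ 0; then v_{j-1} := N · v_j for j = 2, …, 2.

Pick v_2 = (0, 1, 0, 0)ᵀ.
Then v_1 = N · v_2 = (1, 0, 0, 0)ᵀ.

Sanity check: (A − (4)·I) v_1 = (0, 0, 0, 0)ᵀ = 0. ✓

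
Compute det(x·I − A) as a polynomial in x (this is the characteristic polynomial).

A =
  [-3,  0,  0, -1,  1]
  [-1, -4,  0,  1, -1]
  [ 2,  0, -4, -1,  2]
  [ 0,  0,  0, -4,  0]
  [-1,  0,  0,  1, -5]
x^5 + 20*x^4 + 160*x^3 + 640*x^2 + 1280*x + 1024

Expanding det(x·I − A) (e.g. by cofactor expansion or by noting that A is similar to its Jordan form J, which has the same characteristic polynomial as A) gives
  χ_A(x) = x^5 + 20*x^4 + 160*x^3 + 640*x^2 + 1280*x + 1024
which factors as (x + 4)^5. The eigenvalues (with algebraic multiplicities) are λ = -4 with multiplicity 5.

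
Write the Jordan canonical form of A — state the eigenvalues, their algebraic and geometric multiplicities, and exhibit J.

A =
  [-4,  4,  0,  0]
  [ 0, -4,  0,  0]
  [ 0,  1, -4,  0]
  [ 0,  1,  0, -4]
J_2(-4) ⊕ J_1(-4) ⊕ J_1(-4)

The characteristic polynomial is
  det(x·I − A) = x^4 + 16*x^3 + 96*x^2 + 256*x + 256 = (x + 4)^4

Eigenvalues and multiplicities (the geometric multiplicity of λ is n − rank(A − λI), which equals the number of Jordan blocks for λ):
  λ = -4: algebraic multiplicity = 4, geometric multiplicity = 3

Determining the block sizes for each eigenvalue:
  λ = -4: 3 blocks summing to 4 forces exactly one block of size 2 and the rest size 1 → block sizes [2, 1, 1]

Assembling the blocks gives a Jordan form
J =
  [-4,  1,  0,  0]
  [ 0, -4,  0,  0]
  [ 0,  0, -4,  0]
  [ 0,  0,  0, -4]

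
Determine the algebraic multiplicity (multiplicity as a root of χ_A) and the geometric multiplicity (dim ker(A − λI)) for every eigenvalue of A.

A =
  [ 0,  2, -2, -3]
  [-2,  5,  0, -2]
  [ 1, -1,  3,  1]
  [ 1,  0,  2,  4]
λ = 3: alg = 4, geom = 2

Step 1 — factor the characteristic polynomial to read off the algebraic multiplicities:
  χ_A(x) = (x - 3)^4

Step 2 — compute geometric multiplicities via the rank-nullity identity g(λ) = n − rank(A − λI):
  rank(A − (3)·I) = 2, so dim ker(A − (3)·I) = n − 2 = 2

Summary:
  λ = 3: algebraic multiplicity = 4, geometric multiplicity = 2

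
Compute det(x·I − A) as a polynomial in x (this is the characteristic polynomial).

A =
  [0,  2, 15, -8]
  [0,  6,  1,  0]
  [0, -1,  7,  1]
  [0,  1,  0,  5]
x^4 - 18*x^3 + 108*x^2 - 216*x

Expanding det(x·I − A) (e.g. by cofactor expansion or by noting that A is similar to its Jordan form J, which has the same characteristic polynomial as A) gives
  χ_A(x) = x^4 - 18*x^3 + 108*x^2 - 216*x
which factors as x*(x - 6)^3. The eigenvalues (with algebraic multiplicities) are λ = 0 with multiplicity 1, λ = 6 with multiplicity 3.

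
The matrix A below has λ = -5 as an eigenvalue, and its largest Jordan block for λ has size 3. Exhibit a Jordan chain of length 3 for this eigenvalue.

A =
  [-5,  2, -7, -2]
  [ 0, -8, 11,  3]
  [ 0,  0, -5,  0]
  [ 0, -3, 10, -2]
A Jordan chain for λ = -5 of length 3:
v_1 = (2, -3, 0, -3)ᵀ
v_2 = (-7, 11, 0, 10)ᵀ
v_3 = (0, 0, 1, 0)ᵀ

Let N = A − (-5)·I. We want v_3 with N^3 v_3 = 0 but N^2 v_3 ≠ 0; then v_{j-1} := N · v_j for j = 3, …, 2.

Pick v_3 = (0, 0, 1, 0)ᵀ.
Then v_2 = N · v_3 = (-7, 11, 0, 10)ᵀ.
Then v_1 = N · v_2 = (2, -3, 0, -3)ᵀ.

Sanity check: (A − (-5)·I) v_1 = (0, 0, 0, 0)ᵀ = 0. ✓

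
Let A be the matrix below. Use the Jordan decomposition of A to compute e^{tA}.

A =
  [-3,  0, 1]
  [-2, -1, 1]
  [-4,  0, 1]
e^{tA} =
  [-2*t*exp(-t) + exp(-t), 0, t*exp(-t)]
  [-2*t*exp(-t), exp(-t), t*exp(-t)]
  [-4*t*exp(-t), 0, 2*t*exp(-t) + exp(-t)]

Strategy: write A = P · J · P⁻¹ where J is a Jordan canonical form, so e^{tA} = P · e^{tJ} · P⁻¹, and e^{tJ} can be computed block-by-block.

A has Jordan form
J =
  [-1,  1,  0]
  [ 0, -1,  0]
  [ 0,  0, -1]
(up to reordering of blocks).

Per-block formulas:
  For a 2×2 Jordan block J_2(-1): exp(t · J_2(-1)) = e^(-1t)·(I + t·N), where N is the 2×2 nilpotent shift.
  For a 1×1 block at λ = -1: exp(t · [-1]) = [e^(-1t)].

After assembling e^{tJ} and conjugating by P, we get:

e^{tA} =
  [-2*t*exp(-t) + exp(-t), 0, t*exp(-t)]
  [-2*t*exp(-t), exp(-t), t*exp(-t)]
  [-4*t*exp(-t), 0, 2*t*exp(-t) + exp(-t)]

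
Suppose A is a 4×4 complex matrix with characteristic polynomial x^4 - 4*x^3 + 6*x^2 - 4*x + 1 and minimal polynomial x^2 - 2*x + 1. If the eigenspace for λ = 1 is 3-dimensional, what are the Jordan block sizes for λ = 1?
Block sizes for λ = 1: [2, 1, 1]

Step 1 — from the characteristic polynomial, algebraic multiplicity of λ = 1 is 4. From dim ker(A − (1)·I) = 3, there are exactly 3 Jordan blocks for λ = 1.
Step 2 — from the minimal polynomial, the factor (x − 1)^2 tells us the largest block for λ = 1 has size 2.
Step 3 — with total size 4, 3 blocks, and largest block 2, the block sizes (in nonincreasing order) are [2, 1, 1].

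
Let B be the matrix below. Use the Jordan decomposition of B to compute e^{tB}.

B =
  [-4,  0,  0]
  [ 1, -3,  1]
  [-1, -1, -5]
e^{tB} =
  [exp(-4*t), 0, 0]
  [t*exp(-4*t), t*exp(-4*t) + exp(-4*t), t*exp(-4*t)]
  [-t*exp(-4*t), -t*exp(-4*t), -t*exp(-4*t) + exp(-4*t)]

Strategy: write B = P · J · P⁻¹ where J is a Jordan canonical form, so e^{tB} = P · e^{tJ} · P⁻¹, and e^{tJ} can be computed block-by-block.

B has Jordan form
J =
  [-4,  1,  0]
  [ 0, -4,  0]
  [ 0,  0, -4]
(up to reordering of blocks).

Per-block formulas:
  For a 1×1 block at λ = -4: exp(t · [-4]) = [e^(-4t)].
  For a 2×2 Jordan block J_2(-4): exp(t · J_2(-4)) = e^(-4t)·(I + t·N), where N is the 2×2 nilpotent shift.

After assembling e^{tJ} and conjugating by P, we get:

e^{tB} =
  [exp(-4*t), 0, 0]
  [t*exp(-4*t), t*exp(-4*t) + exp(-4*t), t*exp(-4*t)]
  [-t*exp(-4*t), -t*exp(-4*t), -t*exp(-4*t) + exp(-4*t)]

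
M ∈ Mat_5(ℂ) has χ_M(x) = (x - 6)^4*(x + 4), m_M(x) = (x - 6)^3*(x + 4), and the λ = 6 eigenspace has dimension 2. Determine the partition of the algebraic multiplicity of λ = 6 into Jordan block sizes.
Block sizes for λ = 6: [3, 1]

Step 1 — from the characteristic polynomial, algebraic multiplicity of λ = 6 is 4. From dim ker(M − (6)·I) = 2, there are exactly 2 Jordan blocks for λ = 6.
Step 2 — from the minimal polynomial, the factor (x − 6)^3 tells us the largest block for λ = 6 has size 3.
Step 3 — with total size 4, 2 blocks, and largest block 3, the block sizes (in nonincreasing order) are [3, 1].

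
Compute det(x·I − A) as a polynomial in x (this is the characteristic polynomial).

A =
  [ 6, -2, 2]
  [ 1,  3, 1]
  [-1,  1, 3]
x^3 - 12*x^2 + 48*x - 64

Expanding det(x·I − A) (e.g. by cofactor expansion or by noting that A is similar to its Jordan form J, which has the same characteristic polynomial as A) gives
  χ_A(x) = x^3 - 12*x^2 + 48*x - 64
which factors as (x - 4)^3. The eigenvalues (with algebraic multiplicities) are λ = 4 with multiplicity 3.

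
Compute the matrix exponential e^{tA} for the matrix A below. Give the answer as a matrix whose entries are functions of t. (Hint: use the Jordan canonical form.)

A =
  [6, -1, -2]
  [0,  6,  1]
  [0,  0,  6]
e^{tA} =
  [exp(6*t), -t*exp(6*t), -t^2*exp(6*t)/2 - 2*t*exp(6*t)]
  [0, exp(6*t), t*exp(6*t)]
  [0, 0, exp(6*t)]

Strategy: write A = P · J · P⁻¹ where J is a Jordan canonical form, so e^{tA} = P · e^{tJ} · P⁻¹, and e^{tJ} can be computed block-by-block.

A has Jordan form
J =
  [6, 1, 0]
  [0, 6, 1]
  [0, 0, 6]
(up to reordering of blocks).

Per-block formulas:
  For a 3×3 Jordan block J_3(6): exp(t · J_3(6)) = e^(6t)·(I + t·N + (t^2/2)·N^2), where N is the 3×3 nilpotent shift.

After assembling e^{tJ} and conjugating by P, we get:

e^{tA} =
  [exp(6*t), -t*exp(6*t), -t^2*exp(6*t)/2 - 2*t*exp(6*t)]
  [0, exp(6*t), t*exp(6*t)]
  [0, 0, exp(6*t)]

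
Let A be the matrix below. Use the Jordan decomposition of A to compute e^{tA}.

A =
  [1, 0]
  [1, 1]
e^{tA} =
  [exp(t), 0]
  [t*exp(t), exp(t)]

Strategy: write A = P · J · P⁻¹ where J is a Jordan canonical form, so e^{tA} = P · e^{tJ} · P⁻¹, and e^{tJ} can be computed block-by-block.

A has Jordan form
J =
  [1, 1]
  [0, 1]
(up to reordering of blocks).

Per-block formulas:
  For a 2×2 Jordan block J_2(1): exp(t · J_2(1)) = e^(1t)·(I + t·N), where N is the 2×2 nilpotent shift.

After assembling e^{tJ} and conjugating by P, we get:

e^{tA} =
  [exp(t), 0]
  [t*exp(t), exp(t)]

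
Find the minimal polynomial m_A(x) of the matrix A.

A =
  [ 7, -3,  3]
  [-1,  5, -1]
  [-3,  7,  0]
x^3 - 12*x^2 + 48*x - 64

The characteristic polynomial is χ_A(x) = (x - 4)^3, so the eigenvalues are known. The minimal polynomial is
  m_A(x) = Π_λ (x − λ)^{k_λ}
where k_λ is the size of the *largest* Jordan block for λ (equivalently, the smallest k with (A − λI)^k v = 0 for every generalised eigenvector v of λ).

  λ = 4: largest Jordan block has size 3, contributing (x − 4)^3

So m_A(x) = (x - 4)^3 = x^3 - 12*x^2 + 48*x - 64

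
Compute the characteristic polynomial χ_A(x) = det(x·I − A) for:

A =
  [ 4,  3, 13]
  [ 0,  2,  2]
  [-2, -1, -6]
x^3

Expanding det(x·I − A) (e.g. by cofactor expansion or by noting that A is similar to its Jordan form J, which has the same characteristic polynomial as A) gives
  χ_A(x) = x^3
which factors as x^3. The eigenvalues (with algebraic multiplicities) are λ = 0 with multiplicity 3.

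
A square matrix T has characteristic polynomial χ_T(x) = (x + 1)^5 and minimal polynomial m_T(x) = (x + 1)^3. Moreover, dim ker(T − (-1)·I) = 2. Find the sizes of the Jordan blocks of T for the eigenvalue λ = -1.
Block sizes for λ = -1: [3, 2]

Step 1 — from the characteristic polynomial, algebraic multiplicity of λ = -1 is 5. From dim ker(T − (-1)·I) = 2, there are exactly 2 Jordan blocks for λ = -1.
Step 2 — from the minimal polynomial, the factor (x + 1)^3 tells us the largest block for λ = -1 has size 3.
Step 3 — with total size 5, 2 blocks, and largest block 3, the block sizes (in nonincreasing order) are [3, 2].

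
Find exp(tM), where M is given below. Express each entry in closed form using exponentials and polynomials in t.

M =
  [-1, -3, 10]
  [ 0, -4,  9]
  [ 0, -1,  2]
e^{tM} =
  [exp(-t), -t^2*exp(-t)/2 - 3*t*exp(-t), 3*t^2*exp(-t)/2 + 10*t*exp(-t)]
  [0, -3*t*exp(-t) + exp(-t), 9*t*exp(-t)]
  [0, -t*exp(-t), 3*t*exp(-t) + exp(-t)]

Strategy: write M = P · J · P⁻¹ where J is a Jordan canonical form, so e^{tM} = P · e^{tJ} · P⁻¹, and e^{tJ} can be computed block-by-block.

M has Jordan form
J =
  [-1,  1,  0]
  [ 0, -1,  1]
  [ 0,  0, -1]
(up to reordering of blocks).

Per-block formulas:
  For a 3×3 Jordan block J_3(-1): exp(t · J_3(-1)) = e^(-1t)·(I + t·N + (t^2/2)·N^2), where N is the 3×3 nilpotent shift.

After assembling e^{tJ} and conjugating by P, we get:

e^{tM} =
  [exp(-t), -t^2*exp(-t)/2 - 3*t*exp(-t), 3*t^2*exp(-t)/2 + 10*t*exp(-t)]
  [0, -3*t*exp(-t) + exp(-t), 9*t*exp(-t)]
  [0, -t*exp(-t), 3*t*exp(-t) + exp(-t)]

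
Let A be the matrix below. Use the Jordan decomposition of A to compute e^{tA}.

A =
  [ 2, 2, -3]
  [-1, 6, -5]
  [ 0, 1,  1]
e^{tA} =
  [-t^2*exp(3*t)/2 - t*exp(3*t) + exp(3*t), t^2*exp(3*t)/2 + 2*t*exp(3*t), -t^2*exp(3*t)/2 - 3*t*exp(3*t)]
  [-t^2*exp(3*t) - t*exp(3*t), t^2*exp(3*t) + 3*t*exp(3*t) + exp(3*t), -t^2*exp(3*t) - 5*t*exp(3*t)]
  [-t^2*exp(3*t)/2, t^2*exp(3*t)/2 + t*exp(3*t), -t^2*exp(3*t)/2 - 2*t*exp(3*t) + exp(3*t)]

Strategy: write A = P · J · P⁻¹ where J is a Jordan canonical form, so e^{tA} = P · e^{tJ} · P⁻¹, and e^{tJ} can be computed block-by-block.

A has Jordan form
J =
  [3, 1, 0]
  [0, 3, 1]
  [0, 0, 3]
(up to reordering of blocks).

Per-block formulas:
  For a 3×3 Jordan block J_3(3): exp(t · J_3(3)) = e^(3t)·(I + t·N + (t^2/2)·N^2), where N is the 3×3 nilpotent shift.

After assembling e^{tJ} and conjugating by P, we get:

e^{tA} =
  [-t^2*exp(3*t)/2 - t*exp(3*t) + exp(3*t), t^2*exp(3*t)/2 + 2*t*exp(3*t), -t^2*exp(3*t)/2 - 3*t*exp(3*t)]
  [-t^2*exp(3*t) - t*exp(3*t), t^2*exp(3*t) + 3*t*exp(3*t) + exp(3*t), -t^2*exp(3*t) - 5*t*exp(3*t)]
  [-t^2*exp(3*t)/2, t^2*exp(3*t)/2 + t*exp(3*t), -t^2*exp(3*t)/2 - 2*t*exp(3*t) + exp(3*t)]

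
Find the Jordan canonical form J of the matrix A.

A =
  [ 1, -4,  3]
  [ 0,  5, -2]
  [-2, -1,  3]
J_3(3)

The characteristic polynomial is
  det(x·I − A) = x^3 - 9*x^2 + 27*x - 27 = (x - 3)^3

Eigenvalues and multiplicities (the geometric multiplicity of λ is n − rank(A − λI), which equals the number of Jordan blocks for λ):
  λ = 3: algebraic multiplicity = 3, geometric multiplicity = 1

Determining the block sizes for each eigenvalue:
  λ = 3: one block (gm = 1), so the single block has size am = 3 → block sizes [3]

Assembling the blocks gives a Jordan form
J =
  [3, 1, 0]
  [0, 3, 1]
  [0, 0, 3]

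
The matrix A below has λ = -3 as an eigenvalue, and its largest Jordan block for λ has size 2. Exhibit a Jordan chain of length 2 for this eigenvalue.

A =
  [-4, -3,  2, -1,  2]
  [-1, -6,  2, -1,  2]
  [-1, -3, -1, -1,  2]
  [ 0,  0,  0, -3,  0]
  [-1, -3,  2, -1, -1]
A Jordan chain for λ = -3 of length 2:
v_1 = (-1, -1, -1, 0, -1)ᵀ
v_2 = (1, 0, 0, 0, 0)ᵀ

Let N = A − (-3)·I. We want v_2 with N^2 v_2 = 0 but N^1 v_2 ≠ 0; then v_{j-1} := N · v_j for j = 2, …, 2.

Pick v_2 = (1, 0, 0, 0, 0)ᵀ.
Then v_1 = N · v_2 = (-1, -1, -1, 0, -1)ᵀ.

Sanity check: (A − (-3)·I) v_1 = (0, 0, 0, 0, 0)ᵀ = 0. ✓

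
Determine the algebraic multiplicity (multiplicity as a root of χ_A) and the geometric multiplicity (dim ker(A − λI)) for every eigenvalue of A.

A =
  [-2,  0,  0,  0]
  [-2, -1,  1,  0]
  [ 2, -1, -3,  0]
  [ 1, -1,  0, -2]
λ = -2: alg = 4, geom = 2

Step 1 — factor the characteristic polynomial to read off the algebraic multiplicities:
  χ_A(x) = (x + 2)^4

Step 2 — compute geometric multiplicities via the rank-nullity identity g(λ) = n − rank(A − λI):
  rank(A − (-2)·I) = 2, so dim ker(A − (-2)·I) = n − 2 = 2

Summary:
  λ = -2: algebraic multiplicity = 4, geometric multiplicity = 2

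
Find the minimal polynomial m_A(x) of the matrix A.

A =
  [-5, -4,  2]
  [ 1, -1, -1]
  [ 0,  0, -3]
x^2 + 6*x + 9

The characteristic polynomial is χ_A(x) = (x + 3)^3, so the eigenvalues are known. The minimal polynomial is
  m_A(x) = Π_λ (x − λ)^{k_λ}
where k_λ is the size of the *largest* Jordan block for λ (equivalently, the smallest k with (A − λI)^k v = 0 for every generalised eigenvector v of λ).

  λ = -3: largest Jordan block has size 2, contributing (x + 3)^2

So m_A(x) = (x + 3)^2 = x^2 + 6*x + 9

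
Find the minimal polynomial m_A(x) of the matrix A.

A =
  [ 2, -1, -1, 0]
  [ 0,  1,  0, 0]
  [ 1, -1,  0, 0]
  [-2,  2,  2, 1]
x^2 - 2*x + 1

The characteristic polynomial is χ_A(x) = (x - 1)^4, so the eigenvalues are known. The minimal polynomial is
  m_A(x) = Π_λ (x − λ)^{k_λ}
where k_λ is the size of the *largest* Jordan block for λ (equivalently, the smallest k with (A − λI)^k v = 0 for every generalised eigenvector v of λ).

  λ = 1: largest Jordan block has size 2, contributing (x − 1)^2

So m_A(x) = (x - 1)^2 = x^2 - 2*x + 1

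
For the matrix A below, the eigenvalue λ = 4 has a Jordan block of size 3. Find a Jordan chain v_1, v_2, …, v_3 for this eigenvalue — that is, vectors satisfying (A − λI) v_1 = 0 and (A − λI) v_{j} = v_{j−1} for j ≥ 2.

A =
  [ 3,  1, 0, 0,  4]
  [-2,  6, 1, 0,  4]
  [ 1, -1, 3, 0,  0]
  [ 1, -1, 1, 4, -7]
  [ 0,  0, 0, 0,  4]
A Jordan chain for λ = 4 of length 3:
v_1 = (-1, -1, 0, 2, 0)ᵀ
v_2 = (-1, -2, 1, 1, 0)ᵀ
v_3 = (1, 0, 0, 0, 0)ᵀ

Let N = A − (4)·I. We want v_3 with N^3 v_3 = 0 but N^2 v_3 ≠ 0; then v_{j-1} := N · v_j for j = 3, …, 2.

Pick v_3 = (1, 0, 0, 0, 0)ᵀ.
Then v_2 = N · v_3 = (-1, -2, 1, 1, 0)ᵀ.
Then v_1 = N · v_2 = (-1, -1, 0, 2, 0)ᵀ.

Sanity check: (A − (4)·I) v_1 = (0, 0, 0, 0, 0)ᵀ = 0. ✓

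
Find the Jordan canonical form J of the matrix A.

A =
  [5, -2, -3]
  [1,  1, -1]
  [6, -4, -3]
J_3(1)

The characteristic polynomial is
  det(x·I − A) = x^3 - 3*x^2 + 3*x - 1 = (x - 1)^3

Eigenvalues and multiplicities (the geometric multiplicity of λ is n − rank(A − λI), which equals the number of Jordan blocks for λ):
  λ = 1: algebraic multiplicity = 3, geometric multiplicity = 1

Determining the block sizes for each eigenvalue:
  λ = 1: one block (gm = 1), so the single block has size am = 3 → block sizes [3]

Assembling the blocks gives a Jordan form
J =
  [1, 1, 0]
  [0, 1, 1]
  [0, 0, 1]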